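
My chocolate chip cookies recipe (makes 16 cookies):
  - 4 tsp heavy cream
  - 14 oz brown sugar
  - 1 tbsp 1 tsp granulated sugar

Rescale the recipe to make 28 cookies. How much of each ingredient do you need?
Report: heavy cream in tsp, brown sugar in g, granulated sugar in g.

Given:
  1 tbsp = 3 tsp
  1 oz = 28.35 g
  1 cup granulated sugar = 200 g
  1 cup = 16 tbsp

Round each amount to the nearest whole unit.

heavy cream: 7 tsp; brown sugar: 695 g; granulated sugar: 29 g

Scaling factor: 28/16 = 7/4 = 1.75.
heavy cream: 4 tsp × 7/4 = 7 tsp
brown sugar: 14 oz × 7/4 × 28.35 g/oz ≈ 695 g
granulated sugar: (1 tbsp + 1 tsp = 4/3 tbsp) × 7/4 ÷ 16 tbsp/cup × 200 g/cup ≈ 29 g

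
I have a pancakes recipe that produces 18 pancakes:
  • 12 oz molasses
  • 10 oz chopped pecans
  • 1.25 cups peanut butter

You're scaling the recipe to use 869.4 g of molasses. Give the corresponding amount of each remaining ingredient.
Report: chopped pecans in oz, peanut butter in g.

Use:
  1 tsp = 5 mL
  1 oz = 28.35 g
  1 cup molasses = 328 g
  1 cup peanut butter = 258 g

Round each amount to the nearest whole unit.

The original recipe has 340.2 g of molasses, so the scaling factor is 869.4 ÷ 340.2 = 23/9.
chopped pecans: 10 oz × 23/9 ≈ 26 oz
peanut butter: 1.25 cup × 23/9 × 258 g/cup ≈ 824 g

chopped pecans: 26 oz; peanut butter: 824 g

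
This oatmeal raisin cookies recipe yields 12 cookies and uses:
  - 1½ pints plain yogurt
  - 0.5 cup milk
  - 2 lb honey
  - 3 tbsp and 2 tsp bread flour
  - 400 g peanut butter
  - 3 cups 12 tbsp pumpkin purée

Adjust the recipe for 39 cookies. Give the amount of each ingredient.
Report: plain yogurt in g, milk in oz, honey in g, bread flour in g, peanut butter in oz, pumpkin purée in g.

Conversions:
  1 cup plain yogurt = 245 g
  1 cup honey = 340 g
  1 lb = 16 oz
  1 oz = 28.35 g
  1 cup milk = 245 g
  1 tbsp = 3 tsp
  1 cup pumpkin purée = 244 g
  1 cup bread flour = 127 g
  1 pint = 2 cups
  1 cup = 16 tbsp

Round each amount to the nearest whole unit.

plain yogurt: 2389 g; milk: 14 oz; honey: 2948 g; bread flour: 95 g; peanut butter: 46 oz; pumpkin purée: 2974 g

Scaling factor: 39/12 = 13/4 = 3.25.
plain yogurt: 1.5 pint × 13/4 × 2 cup/pint × 245 g/cup ≈ 2389 g
milk: 0.5 cup × 13/4 × 245 g/cup ÷ 28.35 g/oz ≈ 14 oz
honey: 2 lb × 13/4 × 16 oz/lb × 28.35 g/oz ≈ 2948 g
bread flour: (3 tbsp + 2 tsp = 11/3 tbsp) × 13/4 ÷ 16 tbsp/cup × 127 g/cup ≈ 95 g
peanut butter: 400 g × 13/4 ÷ 28.35 g/oz ≈ 46 oz
pumpkin purée: (3 cup + 12 tbsp = 3.75 cup) × 13/4 × 244 g/cup ≈ 2974 g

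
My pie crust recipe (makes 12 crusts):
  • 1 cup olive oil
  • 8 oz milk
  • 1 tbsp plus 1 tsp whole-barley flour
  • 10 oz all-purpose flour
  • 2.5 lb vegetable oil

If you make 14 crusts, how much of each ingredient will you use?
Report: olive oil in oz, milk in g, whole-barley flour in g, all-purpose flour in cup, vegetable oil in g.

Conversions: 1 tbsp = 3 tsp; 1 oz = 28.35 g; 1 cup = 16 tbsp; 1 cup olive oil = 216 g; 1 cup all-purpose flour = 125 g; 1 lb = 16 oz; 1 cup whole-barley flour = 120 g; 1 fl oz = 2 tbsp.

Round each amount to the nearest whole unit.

Scaling factor: 14/12 = 7/6.
olive oil: 1 cup × 7/6 × 216 g/cup ÷ 28.35 g/oz ≈ 9 oz
milk: 8 oz × 7/6 × 28.35 g/oz ≈ 265 g
whole-barley flour: (1 tbsp + 1 tsp = 4/3 tbsp) × 7/6 ÷ 16 tbsp/cup × 120 g/cup ≈ 12 g
all-purpose flour: 10 oz × 7/6 × 28.35 g/oz ÷ 125 g/cup ≈ 3 cup
vegetable oil: 2.5 lb × 7/6 × 16 oz/lb × 28.35 g/oz = 1323 g

olive oil: 9 oz; milk: 265 g; whole-barley flour: 12 g; all-purpose flour: 3 cup; vegetable oil: 1323 g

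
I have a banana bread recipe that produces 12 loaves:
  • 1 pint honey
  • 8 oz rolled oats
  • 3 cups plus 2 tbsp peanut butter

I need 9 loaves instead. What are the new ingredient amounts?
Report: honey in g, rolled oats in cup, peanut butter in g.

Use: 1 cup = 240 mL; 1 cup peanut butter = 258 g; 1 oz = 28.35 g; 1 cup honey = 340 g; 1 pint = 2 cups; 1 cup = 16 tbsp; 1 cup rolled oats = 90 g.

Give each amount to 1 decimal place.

Scaling factor: 9/12 = 3/4 = 0.75.
honey: 1 pint × 3/4 × 2 cup/pint × 340 g/cup = 510.0 g
rolled oats: 8 oz × 3/4 × 28.35 g/oz ÷ 90 g/cup ≈ 1.9 cup
peanut butter: (3 cup + 2 tbsp = 3.125 cup) × 3/4 × 258 g/cup ≈ 604.7 g

honey: 510.0 g; rolled oats: 1.9 cup; peanut butter: 604.7 g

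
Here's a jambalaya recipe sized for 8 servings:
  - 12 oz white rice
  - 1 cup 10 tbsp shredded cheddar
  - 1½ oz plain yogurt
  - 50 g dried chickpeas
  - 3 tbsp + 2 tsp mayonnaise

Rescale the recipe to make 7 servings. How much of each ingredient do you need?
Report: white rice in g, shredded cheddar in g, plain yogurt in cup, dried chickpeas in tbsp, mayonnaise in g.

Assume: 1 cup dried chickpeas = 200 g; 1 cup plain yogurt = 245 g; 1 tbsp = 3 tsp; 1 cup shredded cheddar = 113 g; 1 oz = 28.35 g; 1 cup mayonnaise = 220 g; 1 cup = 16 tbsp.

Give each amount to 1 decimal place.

white rice: 297.7 g; shredded cheddar: 160.7 g; plain yogurt: 0.2 cup; dried chickpeas: 3.5 tbsp; mayonnaise: 44.1 g

Scaling factor: 7/8 = 0.875.
white rice: 12 oz × 7/8 × 28.35 g/oz ≈ 297.7 g
shredded cheddar: (1 cup + 10 tbsp = 1.625 cup) × 7/8 × 113 g/cup ≈ 160.7 g
plain yogurt: 1.5 oz × 7/8 × 28.35 g/oz ÷ 245 g/cup ≈ 0.2 cup
dried chickpeas: 50 g × 7/8 ÷ 200 g/cup × 16 tbsp/cup = 3.5 tbsp
mayonnaise: (3 tbsp + 2 tsp = 11/3 tbsp) × 7/8 ÷ 16 tbsp/cup × 220 g/cup ≈ 44.1 g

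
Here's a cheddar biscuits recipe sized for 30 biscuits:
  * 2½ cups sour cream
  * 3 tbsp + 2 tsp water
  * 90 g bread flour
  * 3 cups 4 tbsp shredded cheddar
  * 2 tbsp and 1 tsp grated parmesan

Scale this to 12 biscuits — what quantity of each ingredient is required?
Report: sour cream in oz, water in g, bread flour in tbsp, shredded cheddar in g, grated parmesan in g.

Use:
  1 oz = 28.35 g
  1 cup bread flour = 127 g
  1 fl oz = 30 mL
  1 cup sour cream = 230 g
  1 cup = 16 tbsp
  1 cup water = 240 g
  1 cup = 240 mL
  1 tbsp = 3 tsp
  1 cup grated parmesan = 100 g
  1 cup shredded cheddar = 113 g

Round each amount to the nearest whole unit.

Scaling factor: 12/30 = 2/5 = 0.4.
sour cream: 2.5 cup × 2/5 × 230 g/cup ÷ 28.35 g/oz ≈ 8 oz
water: (3 tbsp + 2 tsp = 11/3 tbsp) × 2/5 ÷ 16 tbsp/cup × 240 g/cup = 22 g
bread flour: 90 g × 2/5 ÷ 127 g/cup × 16 tbsp/cup ≈ 5 tbsp
shredded cheddar: (3 cup + 4 tbsp = 3.25 cup) × 2/5 × 113 g/cup ≈ 147 g
grated parmesan: (2 tbsp + 1 tsp = 7/3 tbsp) × 2/5 ÷ 16 tbsp/cup × 100 g/cup ≈ 6 g

sour cream: 8 oz; water: 22 g; bread flour: 5 tbsp; shredded cheddar: 147 g; grated parmesan: 6 g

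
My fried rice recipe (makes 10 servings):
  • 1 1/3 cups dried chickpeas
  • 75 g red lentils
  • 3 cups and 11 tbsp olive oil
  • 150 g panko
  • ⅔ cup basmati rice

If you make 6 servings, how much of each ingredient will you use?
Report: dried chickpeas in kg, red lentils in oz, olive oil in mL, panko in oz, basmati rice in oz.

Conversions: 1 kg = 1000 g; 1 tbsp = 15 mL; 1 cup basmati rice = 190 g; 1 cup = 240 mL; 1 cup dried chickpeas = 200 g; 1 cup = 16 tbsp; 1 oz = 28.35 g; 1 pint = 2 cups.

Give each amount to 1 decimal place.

Scaling factor: 6/10 = 3/5 = 0.6.
dried chickpeas: 4/3 cup × 3/5 × 200 g/cup ÷ 1000 g/kg ≈ 0.2 kg
red lentils: 75 g × 3/5 ÷ 28.35 g/oz ≈ 1.6 oz
olive oil: (3 cup + 11 tbsp = 3.6875 cup) × 3/5 × 240 mL/cup = 531.0 mL
panko: 150 g × 3/5 ÷ 28.35 g/oz ≈ 3.2 oz
basmati rice: 2/3 cup × 3/5 × 190 g/cup ÷ 28.35 g/oz ≈ 2.7 oz

dried chickpeas: 0.2 kg; red lentils: 1.6 oz; olive oil: 531.0 mL; panko: 3.2 oz; basmati rice: 2.7 oz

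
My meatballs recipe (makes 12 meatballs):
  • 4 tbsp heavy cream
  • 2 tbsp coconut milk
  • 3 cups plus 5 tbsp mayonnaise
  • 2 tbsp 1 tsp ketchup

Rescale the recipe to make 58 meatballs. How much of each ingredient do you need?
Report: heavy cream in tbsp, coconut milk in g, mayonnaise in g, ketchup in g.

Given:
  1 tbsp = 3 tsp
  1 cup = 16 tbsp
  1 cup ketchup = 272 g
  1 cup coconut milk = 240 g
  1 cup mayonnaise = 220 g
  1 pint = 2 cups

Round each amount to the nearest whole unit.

heavy cream: 19 tbsp; coconut milk: 145 g; mayonnaise: 3522 g; ketchup: 192 g

Scaling factor: 58/12 = 29/6.
heavy cream: 4 tbsp × 29/6 ≈ 19 tbsp
coconut milk: 2 tbsp × 29/6 ÷ 16 tbsp/cup × 240 g/cup = 145 g
mayonnaise: (3 cup + 5 tbsp = 3.3125 cup) × 29/6 × 220 g/cup ≈ 3522 g
ketchup: (2 tbsp + 1 tsp = 7/3 tbsp) × 29/6 ÷ 16 tbsp/cup × 272 g/cup ≈ 192 g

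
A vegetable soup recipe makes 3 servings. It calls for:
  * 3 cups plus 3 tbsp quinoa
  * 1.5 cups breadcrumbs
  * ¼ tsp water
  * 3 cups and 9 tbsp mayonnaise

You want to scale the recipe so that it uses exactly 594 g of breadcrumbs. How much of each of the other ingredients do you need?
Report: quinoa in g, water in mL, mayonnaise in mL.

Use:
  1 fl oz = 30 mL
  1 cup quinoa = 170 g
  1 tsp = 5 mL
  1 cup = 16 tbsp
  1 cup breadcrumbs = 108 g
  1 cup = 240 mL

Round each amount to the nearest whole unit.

The original recipe has 162 g of breadcrumbs, so the scaling factor is 594 ÷ 162 = 11/3.
quinoa: (3 cup + 3 tbsp = 3.1875 cup) × 11/3 × 170 g/cup ≈ 1987 g
water: 0.25 tsp × 11/3 × 5 mL/tsp ≈ 5 mL
mayonnaise: (3 cup + 9 tbsp = 3.5625 cup) × 11/3 × 240 mL/cup = 3135 mL

quinoa: 1987 g; water: 5 mL; mayonnaise: 3135 mL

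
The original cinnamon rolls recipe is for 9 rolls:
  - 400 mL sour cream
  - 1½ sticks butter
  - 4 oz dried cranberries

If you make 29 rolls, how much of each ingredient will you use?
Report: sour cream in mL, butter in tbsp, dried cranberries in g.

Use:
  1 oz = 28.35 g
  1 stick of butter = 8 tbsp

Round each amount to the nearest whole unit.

sour cream: 1289 mL; butter: 39 tbsp; dried cranberries: 365 g

Scaling factor: 29/9.
sour cream: 400 mL × 29/9 ≈ 1289 mL
butter: 1.5 stick × 29/9 × 8 tbsp/stick ≈ 39 tbsp
dried cranberries: 4 oz × 29/9 × 28.35 g/oz ≈ 365 g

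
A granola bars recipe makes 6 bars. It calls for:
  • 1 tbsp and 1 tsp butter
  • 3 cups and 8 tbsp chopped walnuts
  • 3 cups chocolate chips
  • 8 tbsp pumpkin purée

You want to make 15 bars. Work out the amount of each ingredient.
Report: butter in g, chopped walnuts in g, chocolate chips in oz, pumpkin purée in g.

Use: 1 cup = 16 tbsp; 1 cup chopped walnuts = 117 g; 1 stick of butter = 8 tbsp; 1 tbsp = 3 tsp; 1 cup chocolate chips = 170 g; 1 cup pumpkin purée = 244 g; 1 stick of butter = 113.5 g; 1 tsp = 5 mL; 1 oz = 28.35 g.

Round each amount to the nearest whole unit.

Scaling factor: 15/6 = 5/2 = 2.5.
butter: (1 tbsp + 1 tsp = 4/3 tbsp) × 5/2 ÷ 8 tbsp/stick × 113.5 g/stick ≈ 47 g
chopped walnuts: (3 cup + 8 tbsp = 3.5 cup) × 5/2 × 117 g/cup ≈ 1024 g
chocolate chips: 3 cup × 5/2 × 170 g/cup ÷ 28.35 g/oz ≈ 45 oz
pumpkin purée: 8 tbsp × 5/2 ÷ 16 tbsp/cup × 244 g/cup = 305 g

butter: 47 g; chopped walnuts: 1024 g; chocolate chips: 45 oz; pumpkin purée: 305 g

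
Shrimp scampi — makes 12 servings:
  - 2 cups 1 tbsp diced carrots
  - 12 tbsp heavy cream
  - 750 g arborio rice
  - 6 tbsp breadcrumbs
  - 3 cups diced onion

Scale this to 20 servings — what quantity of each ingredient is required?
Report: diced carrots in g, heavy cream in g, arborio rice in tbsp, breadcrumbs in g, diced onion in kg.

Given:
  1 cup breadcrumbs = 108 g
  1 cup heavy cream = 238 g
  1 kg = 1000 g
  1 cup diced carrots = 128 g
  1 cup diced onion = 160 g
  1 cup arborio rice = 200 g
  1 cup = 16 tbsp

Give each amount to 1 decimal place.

Scaling factor: 20/12 = 5/3.
diced carrots: (2 cup + 1 tbsp = 2.0625 cup) × 5/3 × 128 g/cup = 440.0 g
heavy cream: 12 tbsp × 5/3 ÷ 16 tbsp/cup × 238 g/cup = 297.5 g
arborio rice: 750 g × 5/3 ÷ 200 g/cup × 16 tbsp/cup = 100.0 tbsp
breadcrumbs: 6 tbsp × 5/3 ÷ 16 tbsp/cup × 108 g/cup = 67.5 g
diced onion: 3 cup × 5/3 × 160 g/cup ÷ 1000 g/kg = 0.8 kg

diced carrots: 440.0 g; heavy cream: 297.5 g; arborio rice: 100.0 tbsp; breadcrumbs: 67.5 g; diced onion: 0.8 kg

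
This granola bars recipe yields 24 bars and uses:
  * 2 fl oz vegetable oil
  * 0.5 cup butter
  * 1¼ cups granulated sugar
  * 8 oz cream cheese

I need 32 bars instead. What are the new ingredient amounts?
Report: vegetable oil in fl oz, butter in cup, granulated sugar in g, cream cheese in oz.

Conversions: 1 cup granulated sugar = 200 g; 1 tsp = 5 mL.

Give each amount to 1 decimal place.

Scaling factor: 32/24 = 4/3.
vegetable oil: 2 fl oz × 4/3 ≈ 2.7 fl oz
butter: 0.5 cup × 4/3 ≈ 0.7 cup
granulated sugar: 1.25 cup × 4/3 × 200 g/cup ≈ 333.3 g
cream cheese: 8 oz × 4/3 ≈ 10.7 oz

vegetable oil: 2.7 fl oz; butter: 0.7 cup; granulated sugar: 333.3 g; cream cheese: 10.7 oz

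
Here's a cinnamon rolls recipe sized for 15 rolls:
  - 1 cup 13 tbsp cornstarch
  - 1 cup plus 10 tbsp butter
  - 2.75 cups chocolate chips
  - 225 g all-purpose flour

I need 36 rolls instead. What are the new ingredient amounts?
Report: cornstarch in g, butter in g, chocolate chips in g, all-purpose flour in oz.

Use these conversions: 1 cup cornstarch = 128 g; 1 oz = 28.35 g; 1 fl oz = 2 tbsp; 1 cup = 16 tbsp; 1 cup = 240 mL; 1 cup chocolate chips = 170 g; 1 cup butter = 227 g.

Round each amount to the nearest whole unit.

Scaling factor: 36/15 = 12/5 = 2.4.
cornstarch: (1 cup + 13 tbsp = 1.8125 cup) × 12/5 × 128 g/cup ≈ 557 g
butter: (1 cup + 10 tbsp = 1.625 cup) × 12/5 × 227 g/cup ≈ 885 g
chocolate chips: 2.75 cup × 12/5 × 170 g/cup = 1122 g
all-purpose flour: 225 g × 12/5 ÷ 28.35 g/oz ≈ 19 oz

cornstarch: 557 g; butter: 885 g; chocolate chips: 1122 g; all-purpose flour: 19 oz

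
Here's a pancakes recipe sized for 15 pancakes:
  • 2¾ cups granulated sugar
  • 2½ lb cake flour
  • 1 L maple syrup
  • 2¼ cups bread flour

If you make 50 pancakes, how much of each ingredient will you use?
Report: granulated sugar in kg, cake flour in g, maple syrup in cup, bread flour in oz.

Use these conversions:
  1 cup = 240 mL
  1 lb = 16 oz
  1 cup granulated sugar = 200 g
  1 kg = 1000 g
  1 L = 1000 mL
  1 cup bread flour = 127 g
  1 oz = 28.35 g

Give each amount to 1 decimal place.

Scaling factor: 50/15 = 10/3.
granulated sugar: 2.75 cup × 10/3 × 200 g/cup ÷ 1000 g/kg ≈ 1.8 kg
cake flour: 2.5 lb × 10/3 × 16 oz/lb × 28.35 g/oz = 3780.0 g
maple syrup: 1 L × 10/3 × 1000 mL/L ÷ 240 mL/cup ≈ 13.9 cup
bread flour: 2.25 cup × 10/3 × 127 g/cup ÷ 28.35 g/oz ≈ 33.6 oz

granulated sugar: 1.8 kg; cake flour: 3780.0 g; maple syrup: 13.9 cup; bread flour: 33.6 oz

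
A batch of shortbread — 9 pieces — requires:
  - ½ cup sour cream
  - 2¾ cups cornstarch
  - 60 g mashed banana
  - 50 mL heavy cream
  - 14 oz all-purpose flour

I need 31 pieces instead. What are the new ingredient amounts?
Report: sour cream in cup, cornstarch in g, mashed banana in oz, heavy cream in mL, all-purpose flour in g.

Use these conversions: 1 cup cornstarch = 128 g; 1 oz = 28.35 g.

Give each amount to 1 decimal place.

Scaling factor: 31/9.
sour cream: 0.5 cup × 31/9 ≈ 1.7 cup
cornstarch: 2.75 cup × 31/9 × 128 g/cup ≈ 1212.4 g
mashed banana: 60 g × 31/9 ÷ 28.35 g/oz ≈ 7.3 oz
heavy cream: 50 mL × 31/9 ≈ 172.2 mL
all-purpose flour: 14 oz × 31/9 × 28.35 g/oz = 1367.1 g

sour cream: 1.7 cup; cornstarch: 1212.4 g; mashed banana: 7.3 oz; heavy cream: 172.2 mL; all-purpose flour: 1367.1 g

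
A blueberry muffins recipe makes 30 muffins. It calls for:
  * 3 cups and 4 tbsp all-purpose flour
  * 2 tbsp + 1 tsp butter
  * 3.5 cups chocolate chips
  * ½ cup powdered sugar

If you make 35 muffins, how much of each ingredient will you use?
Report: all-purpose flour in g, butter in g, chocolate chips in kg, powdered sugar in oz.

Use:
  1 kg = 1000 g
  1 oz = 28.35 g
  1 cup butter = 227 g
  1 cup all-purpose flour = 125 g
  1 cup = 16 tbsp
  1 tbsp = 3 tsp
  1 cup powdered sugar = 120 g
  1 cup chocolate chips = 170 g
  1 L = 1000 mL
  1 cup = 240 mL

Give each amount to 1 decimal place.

all-purpose flour: 474.0 g; butter: 38.6 g; chocolate chips: 0.7 kg; powdered sugar: 2.5 oz

Scaling factor: 35/30 = 7/6.
all-purpose flour: (3 cup + 4 tbsp = 3.25 cup) × 7/6 × 125 g/cup ≈ 474.0 g
butter: (2 tbsp + 1 tsp = 7/3 tbsp) × 7/6 ÷ 16 tbsp/cup × 227 g/cup ≈ 38.6 g
chocolate chips: 3.5 cup × 7/6 × 170 g/cup ÷ 1000 g/kg ≈ 0.7 kg
powdered sugar: 0.5 cup × 7/6 × 120 g/cup ÷ 28.35 g/oz ≈ 2.5 oz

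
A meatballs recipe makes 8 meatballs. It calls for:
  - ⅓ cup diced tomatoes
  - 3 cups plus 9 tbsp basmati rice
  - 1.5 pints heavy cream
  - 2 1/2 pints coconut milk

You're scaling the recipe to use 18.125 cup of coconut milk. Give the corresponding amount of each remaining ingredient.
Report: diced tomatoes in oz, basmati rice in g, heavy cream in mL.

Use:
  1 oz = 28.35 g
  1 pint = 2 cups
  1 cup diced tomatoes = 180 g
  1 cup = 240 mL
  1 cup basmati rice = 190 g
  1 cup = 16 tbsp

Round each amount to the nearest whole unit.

The original recipe has 5 cup of coconut milk, so the scaling factor is 18.125 ÷ 5 = 29/8 = 3.625.
diced tomatoes: 1/3 cup × 29/8 × 180 g/cup ÷ 28.35 g/oz ≈ 8 oz
basmati rice: (3 cup + 9 tbsp = 3.5625 cup) × 29/8 × 190 g/cup ≈ 2454 g
heavy cream: 1.5 pint × 29/8 × 2 cup/pint × 240 mL/cup = 2610 mL

diced tomatoes: 8 oz; basmati rice: 2454 g; heavy cream: 2610 mL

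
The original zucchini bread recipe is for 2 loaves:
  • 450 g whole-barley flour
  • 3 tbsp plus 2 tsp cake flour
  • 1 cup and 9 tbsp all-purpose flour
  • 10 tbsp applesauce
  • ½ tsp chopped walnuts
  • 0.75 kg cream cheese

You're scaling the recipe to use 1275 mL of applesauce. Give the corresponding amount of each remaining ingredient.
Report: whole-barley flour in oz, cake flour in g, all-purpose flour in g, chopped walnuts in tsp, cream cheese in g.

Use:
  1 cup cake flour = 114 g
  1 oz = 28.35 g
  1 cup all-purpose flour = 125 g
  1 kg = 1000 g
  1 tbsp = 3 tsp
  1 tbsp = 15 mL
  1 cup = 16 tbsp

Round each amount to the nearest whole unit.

whole-barley flour: 135 oz; cake flour: 222 g; all-purpose flour: 1660 g; chopped walnuts: 4 tsp; cream cheese: 6375 g

The original recipe has 150 mL of applesauce, so the scaling factor is 1275 ÷ 150 = 17/2 = 8.5.
whole-barley flour: 450 g × 17/2 ÷ 28.35 g/oz ≈ 135 oz
cake flour: (3 tbsp + 2 tsp = 11/3 tbsp) × 17/2 ÷ 16 tbsp/cup × 114 g/cup ≈ 222 g
all-purpose flour: (1 cup + 9 tbsp = 1.5625 cup) × 17/2 × 125 g/cup ≈ 1660 g
chopped walnuts: 0.5 tsp × 17/2 ≈ 4 tsp
cream cheese: 0.75 kg × 17/2 × 1000 g/kg = 6375 g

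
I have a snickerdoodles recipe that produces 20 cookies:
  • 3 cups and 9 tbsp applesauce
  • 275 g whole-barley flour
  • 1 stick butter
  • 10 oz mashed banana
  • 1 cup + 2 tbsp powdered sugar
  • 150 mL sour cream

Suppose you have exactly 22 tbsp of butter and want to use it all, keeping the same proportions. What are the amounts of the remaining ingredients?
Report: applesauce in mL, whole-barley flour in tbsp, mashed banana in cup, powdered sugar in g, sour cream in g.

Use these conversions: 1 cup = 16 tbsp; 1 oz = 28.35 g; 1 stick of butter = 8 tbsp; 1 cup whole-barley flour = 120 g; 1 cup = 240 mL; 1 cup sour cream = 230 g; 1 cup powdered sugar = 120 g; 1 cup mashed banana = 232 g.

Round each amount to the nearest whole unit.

The original recipe has 8 tbsp of butter, so the scaling factor is 22 ÷ 8 = 11/4 = 2.75.
applesauce: (3 cup + 9 tbsp = 3.5625 cup) × 11/4 × 240 mL/cup ≈ 2351 mL
whole-barley flour: 275 g × 11/4 ÷ 120 g/cup × 16 tbsp/cup ≈ 101 tbsp
mashed banana: 10 oz × 11/4 × 28.35 g/oz ÷ 232 g/cup ≈ 3 cup
powdered sugar: (1 cup + 2 tbsp = 1.125 cup) × 11/4 × 120 g/cup ≈ 371 g
sour cream: 150 mL × 11/4 ÷ 240 mL/cup × 230 g/cup ≈ 395 g

applesauce: 2351 mL; whole-barley flour: 101 tbsp; mashed banana: 3 cup; powdered sugar: 371 g; sour cream: 395 g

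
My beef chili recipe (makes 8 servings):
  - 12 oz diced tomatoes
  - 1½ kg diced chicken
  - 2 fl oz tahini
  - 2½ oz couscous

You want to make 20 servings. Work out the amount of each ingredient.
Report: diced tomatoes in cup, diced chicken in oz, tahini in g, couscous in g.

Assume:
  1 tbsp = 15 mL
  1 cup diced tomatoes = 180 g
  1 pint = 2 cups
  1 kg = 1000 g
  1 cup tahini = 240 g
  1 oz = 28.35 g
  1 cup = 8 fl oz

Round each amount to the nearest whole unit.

Scaling factor: 20/8 = 5/2 = 2.5.
diced tomatoes: 12 oz × 5/2 × 28.35 g/oz ÷ 180 g/cup ≈ 5 cup
diced chicken: 1.5 kg × 5/2 × 1000 g/kg ÷ 28.35 g/oz ≈ 132 oz
tahini: 2 fl oz × 5/2 ÷ 8 fl oz/cup × 240 g/cup = 150 g
couscous: 2.5 oz × 5/2 × 28.35 g/oz ≈ 177 g

diced tomatoes: 5 cup; diced chicken: 132 oz; tahini: 150 g; couscous: 177 g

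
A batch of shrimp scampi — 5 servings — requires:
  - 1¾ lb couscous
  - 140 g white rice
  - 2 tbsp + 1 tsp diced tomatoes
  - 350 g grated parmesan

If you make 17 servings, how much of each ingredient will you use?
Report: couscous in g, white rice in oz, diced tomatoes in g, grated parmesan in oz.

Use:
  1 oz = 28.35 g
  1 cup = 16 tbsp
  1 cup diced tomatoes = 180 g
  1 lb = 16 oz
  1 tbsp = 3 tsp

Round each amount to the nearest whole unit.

couscous: 2699 g; white rice: 17 oz; diced tomatoes: 89 g; grated parmesan: 42 oz

Scaling factor: 17/5 = 3.4.
couscous: 1.75 lb × 17/5 × 16 oz/lb × 28.35 g/oz ≈ 2699 g
white rice: 140 g × 17/5 ÷ 28.35 g/oz ≈ 17 oz
diced tomatoes: (2 tbsp + 1 tsp = 7/3 tbsp) × 17/5 ÷ 16 tbsp/cup × 180 g/cup ≈ 89 g
grated parmesan: 350 g × 17/5 ÷ 28.35 g/oz ≈ 42 oz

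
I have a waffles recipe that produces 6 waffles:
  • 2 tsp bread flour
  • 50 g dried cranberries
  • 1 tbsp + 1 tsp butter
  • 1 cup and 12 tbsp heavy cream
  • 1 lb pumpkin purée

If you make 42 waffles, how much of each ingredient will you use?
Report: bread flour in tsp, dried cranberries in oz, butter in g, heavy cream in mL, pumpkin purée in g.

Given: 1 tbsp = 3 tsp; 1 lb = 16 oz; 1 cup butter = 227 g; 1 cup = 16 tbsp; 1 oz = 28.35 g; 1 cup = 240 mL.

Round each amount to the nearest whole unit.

bread flour: 14 tsp; dried cranberries: 12 oz; butter: 132 g; heavy cream: 2940 mL; pumpkin purée: 3175 g

Scaling factor: 42/6 = 7.
bread flour: 2 tsp × 7 = 14 tsp
dried cranberries: 50 g × 7 ÷ 28.35 g/oz ≈ 12 oz
butter: (1 tbsp + 1 tsp = 4/3 tbsp) × 7 ÷ 16 tbsp/cup × 227 g/cup ≈ 132 g
heavy cream: (1 cup + 12 tbsp = 1.75 cup) × 7 × 240 mL/cup = 2940 mL
pumpkin purée: 1 lb × 7 × 16 oz/lb × 28.35 g/oz ≈ 3175 g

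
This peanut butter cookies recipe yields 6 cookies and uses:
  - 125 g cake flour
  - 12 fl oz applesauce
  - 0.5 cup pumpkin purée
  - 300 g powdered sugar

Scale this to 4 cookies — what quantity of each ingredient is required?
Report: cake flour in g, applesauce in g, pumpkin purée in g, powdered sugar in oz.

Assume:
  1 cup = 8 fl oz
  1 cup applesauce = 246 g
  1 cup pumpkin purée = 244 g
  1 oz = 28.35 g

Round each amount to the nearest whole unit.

cake flour: 83 g; applesauce: 246 g; pumpkin purée: 81 g; powdered sugar: 7 oz

Scaling factor: 4/6 = 2/3.
cake flour: 125 g × 2/3 ≈ 83 g
applesauce: 12 fl oz × 2/3 ÷ 8 fl oz/cup × 246 g/cup = 246 g
pumpkin purée: 0.5 cup × 2/3 × 244 g/cup ≈ 81 g
powdered sugar: 300 g × 2/3 ÷ 28.35 g/oz ≈ 7 oz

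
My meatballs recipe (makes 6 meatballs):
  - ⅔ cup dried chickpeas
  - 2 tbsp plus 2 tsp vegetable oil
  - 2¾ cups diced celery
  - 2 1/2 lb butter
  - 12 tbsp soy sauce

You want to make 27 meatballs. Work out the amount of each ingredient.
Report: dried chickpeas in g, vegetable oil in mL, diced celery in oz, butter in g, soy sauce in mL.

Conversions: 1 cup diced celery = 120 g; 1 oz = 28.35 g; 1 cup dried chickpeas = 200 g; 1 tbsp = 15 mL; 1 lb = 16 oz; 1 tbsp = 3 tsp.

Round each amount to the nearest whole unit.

Scaling factor: 27/6 = 9/2 = 4.5.
dried chickpeas: 2/3 cup × 9/2 × 200 g/cup = 600 g
vegetable oil: (2 tbsp + 2 tsp = 8/3 tbsp) × 9/2 × 15 mL/tbsp = 180 mL
diced celery: 2.75 cup × 9/2 × 120 g/cup ÷ 28.35 g/oz ≈ 52 oz
butter: 2.5 lb × 9/2 × 16 oz/lb × 28.35 g/oz = 5103 g
soy sauce: 12 tbsp × 9/2 × 15 mL/tbsp = 810 mL

dried chickpeas: 600 g; vegetable oil: 180 mL; diced celery: 52 oz; butter: 5103 g; soy sauce: 810 mL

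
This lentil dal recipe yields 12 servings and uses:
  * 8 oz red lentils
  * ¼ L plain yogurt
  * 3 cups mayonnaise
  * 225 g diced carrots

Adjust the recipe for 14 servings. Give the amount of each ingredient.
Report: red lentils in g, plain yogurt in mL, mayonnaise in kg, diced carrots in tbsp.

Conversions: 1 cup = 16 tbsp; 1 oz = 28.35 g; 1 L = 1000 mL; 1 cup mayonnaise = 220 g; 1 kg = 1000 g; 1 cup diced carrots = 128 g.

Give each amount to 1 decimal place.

Scaling factor: 14/12 = 7/6.
red lentils: 8 oz × 7/6 × 28.35 g/oz = 264.6 g
plain yogurt: 0.25 L × 7/6 × 1000 mL/L ≈ 291.7 mL
mayonnaise: 3 cup × 7/6 × 220 g/cup ÷ 1000 g/kg ≈ 0.8 kg
diced carrots: 225 g × 7/6 ÷ 128 g/cup × 16 tbsp/cup ≈ 32.8 tbsp

red lentils: 264.6 g; plain yogurt: 291.7 mL; mayonnaise: 0.8 kg; diced carrots: 32.8 tbsp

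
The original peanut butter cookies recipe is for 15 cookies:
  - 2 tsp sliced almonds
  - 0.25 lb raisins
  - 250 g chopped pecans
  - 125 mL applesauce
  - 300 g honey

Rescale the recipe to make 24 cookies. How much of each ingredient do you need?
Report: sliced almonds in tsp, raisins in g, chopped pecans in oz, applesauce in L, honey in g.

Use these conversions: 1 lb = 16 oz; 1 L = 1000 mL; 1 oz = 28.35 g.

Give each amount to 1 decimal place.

sliced almonds: 3.2 tsp; raisins: 181.4 g; chopped pecans: 14.1 oz; applesauce: 0.2 L; honey: 480.0 g

Scaling factor: 24/15 = 8/5 = 1.6.
sliced almonds: 2 tsp × 8/5 = 3.2 tsp
raisins: 0.25 lb × 8/5 × 16 oz/lb × 28.35 g/oz ≈ 181.4 g
chopped pecans: 250 g × 8/5 ÷ 28.35 g/oz ≈ 14.1 oz
applesauce: 125 mL × 8/5 ÷ 1000 mL/L = 0.2 L
honey: 300 g × 8/5 = 480.0 g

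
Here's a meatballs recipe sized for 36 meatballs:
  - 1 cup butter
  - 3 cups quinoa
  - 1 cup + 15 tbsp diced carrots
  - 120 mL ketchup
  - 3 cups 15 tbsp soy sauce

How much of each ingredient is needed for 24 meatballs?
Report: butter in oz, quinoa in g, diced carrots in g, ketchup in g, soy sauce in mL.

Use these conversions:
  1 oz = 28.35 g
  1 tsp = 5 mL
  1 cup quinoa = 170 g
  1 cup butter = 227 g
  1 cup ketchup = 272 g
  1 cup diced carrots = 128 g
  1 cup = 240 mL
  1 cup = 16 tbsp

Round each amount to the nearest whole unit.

Scaling factor: 24/36 = 2/3.
butter: 1 cup × 2/3 × 227 g/cup ÷ 28.35 g/oz ≈ 5 oz
quinoa: 3 cup × 2/3 × 170 g/cup = 340 g
diced carrots: (1 cup + 15 tbsp = 1.9375 cup) × 2/3 × 128 g/cup ≈ 165 g
ketchup: 120 mL × 2/3 ÷ 240 mL/cup × 272 g/cup ≈ 91 g
soy sauce: (3 cup + 15 tbsp = 3.9375 cup) × 2/3 × 240 mL/cup = 630 mL

butter: 5 oz; quinoa: 340 g; diced carrots: 165 g; ketchup: 91 g; soy sauce: 630 mL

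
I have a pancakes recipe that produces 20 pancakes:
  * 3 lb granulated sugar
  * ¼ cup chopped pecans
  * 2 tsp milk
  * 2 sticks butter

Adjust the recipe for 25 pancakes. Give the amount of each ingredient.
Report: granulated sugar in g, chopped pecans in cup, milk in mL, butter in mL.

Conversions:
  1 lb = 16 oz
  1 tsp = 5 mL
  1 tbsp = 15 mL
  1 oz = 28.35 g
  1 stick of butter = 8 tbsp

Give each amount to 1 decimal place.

granulated sugar: 1701.0 g; chopped pecans: 0.3 cup; milk: 12.5 mL; butter: 300.0 mL

Scaling factor: 25/20 = 5/4 = 1.25.
granulated sugar: 3 lb × 5/4 × 16 oz/lb × 28.35 g/oz = 1701.0 g
chopped pecans: 0.25 cup × 5/4 ≈ 0.3 cup
milk: 2 tsp × 5/4 × 5 mL/tsp = 12.5 mL
butter: 2 stick × 5/4 × 8 tbsp/stick × 15 mL/tbsp = 300.0 mL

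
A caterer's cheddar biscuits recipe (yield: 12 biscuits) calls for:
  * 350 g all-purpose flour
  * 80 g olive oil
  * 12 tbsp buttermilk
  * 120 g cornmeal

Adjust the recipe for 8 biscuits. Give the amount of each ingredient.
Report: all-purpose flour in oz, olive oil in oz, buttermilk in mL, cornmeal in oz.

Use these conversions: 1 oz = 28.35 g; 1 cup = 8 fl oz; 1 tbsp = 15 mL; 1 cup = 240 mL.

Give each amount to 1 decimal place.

Scaling factor: 8/12 = 2/3.
all-purpose flour: 350 g × 2/3 ÷ 28.35 g/oz ≈ 8.2 oz
olive oil: 80 g × 2/3 ÷ 28.35 g/oz ≈ 1.9 oz
buttermilk: 12 tbsp × 2/3 × 15 mL/tbsp = 120.0 mL
cornmeal: 120 g × 2/3 ÷ 28.35 g/oz ≈ 2.8 oz

all-purpose flour: 8.2 oz; olive oil: 1.9 oz; buttermilk: 120.0 mL; cornmeal: 2.8 oz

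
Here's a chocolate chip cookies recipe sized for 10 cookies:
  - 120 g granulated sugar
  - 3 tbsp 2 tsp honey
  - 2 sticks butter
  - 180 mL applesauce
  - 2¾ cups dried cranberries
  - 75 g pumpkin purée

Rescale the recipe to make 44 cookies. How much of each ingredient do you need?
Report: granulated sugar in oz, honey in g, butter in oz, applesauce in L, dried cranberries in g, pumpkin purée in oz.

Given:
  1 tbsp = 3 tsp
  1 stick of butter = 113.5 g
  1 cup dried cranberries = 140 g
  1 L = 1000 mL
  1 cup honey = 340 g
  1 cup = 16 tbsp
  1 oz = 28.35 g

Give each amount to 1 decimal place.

Scaling factor: 44/10 = 22/5 = 4.4.
granulated sugar: 120 g × 22/5 ÷ 28.35 g/oz ≈ 18.6 oz
honey: (3 tbsp + 2 tsp = 11/3 tbsp) × 22/5 ÷ 16 tbsp/cup × 340 g/cup ≈ 342.8 g
butter: 2 stick × 22/5 × 113.5 g/stick ÷ 28.35 g/oz ≈ 35.2 oz
applesauce: 180 mL × 22/5 ÷ 1000 mL/L ≈ 0.8 L
dried cranberries: 2.75 cup × 22/5 × 140 g/cup = 1694.0 g
pumpkin purée: 75 g × 22/5 ÷ 28.35 g/oz ≈ 11.6 oz

granulated sugar: 18.6 oz; honey: 342.8 g; butter: 35.2 oz; applesauce: 0.8 L; dried cranberries: 1694.0 g; pumpkin purée: 11.6 oz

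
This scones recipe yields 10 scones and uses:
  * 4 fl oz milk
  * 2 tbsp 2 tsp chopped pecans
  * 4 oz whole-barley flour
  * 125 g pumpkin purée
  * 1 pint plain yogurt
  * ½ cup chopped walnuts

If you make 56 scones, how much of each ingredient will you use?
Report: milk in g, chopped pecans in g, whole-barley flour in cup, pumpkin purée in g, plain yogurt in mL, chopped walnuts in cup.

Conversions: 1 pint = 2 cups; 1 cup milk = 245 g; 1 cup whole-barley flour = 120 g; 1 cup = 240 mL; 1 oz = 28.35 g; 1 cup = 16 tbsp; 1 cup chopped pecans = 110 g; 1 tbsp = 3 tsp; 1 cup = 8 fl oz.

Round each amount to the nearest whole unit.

Scaling factor: 56/10 = 28/5 = 5.6.
milk: 4 fl oz × 28/5 ÷ 8 fl oz/cup × 245 g/cup = 686 g
chopped pecans: (2 tbsp + 2 tsp = 8/3 tbsp) × 28/5 ÷ 16 tbsp/cup × 110 g/cup ≈ 103 g
whole-barley flour: 4 oz × 28/5 × 28.35 g/oz ÷ 120 g/cup ≈ 5 cup
pumpkin purée: 125 g × 28/5 = 700 g
plain yogurt: 1 pint × 28/5 × 2 cup/pint × 240 mL/cup = 2688 mL
chopped walnuts: 0.5 cup × 28/5 ≈ 3 cup

milk: 686 g; chopped pecans: 103 g; whole-barley flour: 5 cup; pumpkin purée: 700 g; plain yogurt: 2688 mL; chopped walnuts: 3 cup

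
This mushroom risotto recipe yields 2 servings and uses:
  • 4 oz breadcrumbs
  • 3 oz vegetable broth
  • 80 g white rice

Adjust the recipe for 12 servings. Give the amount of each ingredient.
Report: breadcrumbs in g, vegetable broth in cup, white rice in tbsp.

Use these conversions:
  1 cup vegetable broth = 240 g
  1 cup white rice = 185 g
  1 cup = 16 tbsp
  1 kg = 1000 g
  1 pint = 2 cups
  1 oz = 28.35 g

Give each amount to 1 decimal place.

breadcrumbs: 680.4 g; vegetable broth: 2.1 cup; white rice: 41.5 tbsp

Scaling factor: 12/2 = 6.
breadcrumbs: 4 oz × 6 × 28.35 g/oz = 680.4 g
vegetable broth: 3 oz × 6 × 28.35 g/oz ÷ 240 g/cup ≈ 2.1 cup
white rice: 80 g × 6 ÷ 185 g/cup × 16 tbsp/cup ≈ 41.5 tbsp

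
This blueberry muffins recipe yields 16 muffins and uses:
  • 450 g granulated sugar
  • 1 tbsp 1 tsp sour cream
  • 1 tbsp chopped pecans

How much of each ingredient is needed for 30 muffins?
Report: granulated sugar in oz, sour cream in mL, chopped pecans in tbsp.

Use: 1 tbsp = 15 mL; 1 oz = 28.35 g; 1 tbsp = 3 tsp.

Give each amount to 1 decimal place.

granulated sugar: 29.8 oz; sour cream: 37.5 mL; chopped pecans: 1.9 tbsp

Scaling factor: 30/16 = 15/8 = 1.875.
granulated sugar: 450 g × 15/8 ÷ 28.35 g/oz ≈ 29.8 oz
sour cream: (1 tbsp + 1 tsp = 4/3 tbsp) × 15/8 × 15 mL/tbsp = 37.5 mL
chopped pecans: 1 tbsp × 15/8 ≈ 1.9 tbsp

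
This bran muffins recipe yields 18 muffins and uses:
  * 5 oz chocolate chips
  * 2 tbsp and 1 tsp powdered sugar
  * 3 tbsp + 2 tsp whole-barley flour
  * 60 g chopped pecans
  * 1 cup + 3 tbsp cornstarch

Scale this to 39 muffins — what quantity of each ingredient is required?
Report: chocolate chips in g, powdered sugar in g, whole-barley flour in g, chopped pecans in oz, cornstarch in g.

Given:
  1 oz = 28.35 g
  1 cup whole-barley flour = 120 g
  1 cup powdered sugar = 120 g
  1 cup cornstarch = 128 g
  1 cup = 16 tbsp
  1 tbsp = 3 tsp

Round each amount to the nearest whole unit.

Scaling factor: 39/18 = 13/6.
chocolate chips: 5 oz × 13/6 × 28.35 g/oz ≈ 307 g
powdered sugar: (2 tbsp + 1 tsp = 7/3 tbsp) × 13/6 ÷ 16 tbsp/cup × 120 g/cup ≈ 38 g
whole-barley flour: (3 tbsp + 2 tsp = 11/3 tbsp) × 13/6 ÷ 16 tbsp/cup × 120 g/cup ≈ 60 g
chopped pecans: 60 g × 13/6 ÷ 28.35 g/oz ≈ 5 oz
cornstarch: (1 cup + 3 tbsp = 1.1875 cup) × 13/6 × 128 g/cup ≈ 329 g

chocolate chips: 307 g; powdered sugar: 38 g; whole-barley flour: 60 g; chopped pecans: 5 oz; cornstarch: 329 g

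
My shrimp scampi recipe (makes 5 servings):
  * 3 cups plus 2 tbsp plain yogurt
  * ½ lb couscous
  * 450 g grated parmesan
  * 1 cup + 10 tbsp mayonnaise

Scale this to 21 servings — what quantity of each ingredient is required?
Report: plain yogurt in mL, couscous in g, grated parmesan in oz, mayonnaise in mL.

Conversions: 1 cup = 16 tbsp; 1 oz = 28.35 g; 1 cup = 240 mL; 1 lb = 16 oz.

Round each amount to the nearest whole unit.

Scaling factor: 21/5 = 4.2.
plain yogurt: (3 cup + 2 tbsp = 3.125 cup) × 21/5 × 240 mL/cup = 3150 mL
couscous: 0.5 lb × 21/5 × 16 oz/lb × 28.35 g/oz ≈ 953 g
grated parmesan: 450 g × 21/5 ÷ 28.35 g/oz ≈ 67 oz
mayonnaise: (1 cup + 10 tbsp = 1.625 cup) × 21/5 × 240 mL/cup = 1638 mL

plain yogurt: 3150 mL; couscous: 953 g; grated parmesan: 67 oz; mayonnaise: 1638 mL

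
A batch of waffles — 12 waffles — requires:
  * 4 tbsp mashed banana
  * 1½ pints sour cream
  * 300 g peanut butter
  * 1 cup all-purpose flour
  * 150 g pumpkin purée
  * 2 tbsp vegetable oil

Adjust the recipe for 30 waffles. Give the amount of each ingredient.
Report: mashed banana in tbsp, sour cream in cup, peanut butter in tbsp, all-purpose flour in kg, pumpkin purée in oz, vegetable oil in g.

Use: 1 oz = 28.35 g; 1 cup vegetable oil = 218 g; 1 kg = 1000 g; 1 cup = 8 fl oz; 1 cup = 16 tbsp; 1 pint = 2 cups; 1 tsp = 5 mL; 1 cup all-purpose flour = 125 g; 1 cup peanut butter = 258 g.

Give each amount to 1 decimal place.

mashed banana: 10.0 tbsp; sour cream: 7.5 cup; peanut butter: 46.5 tbsp; all-purpose flour: 0.3 kg; pumpkin purée: 13.2 oz; vegetable oil: 68.1 g

Scaling factor: 30/12 = 5/2 = 2.5.
mashed banana: 4 tbsp × 5/2 = 10.0 tbsp
sour cream: 1.5 pint × 5/2 × 2 cup/pint = 7.5 cup
peanut butter: 300 g × 5/2 ÷ 258 g/cup × 16 tbsp/cup ≈ 46.5 tbsp
all-purpose flour: 1 cup × 5/2 × 125 g/cup ÷ 1000 g/kg ≈ 0.3 kg
pumpkin purée: 150 g × 5/2 ÷ 28.35 g/oz ≈ 13.2 oz
vegetable oil: 2 tbsp × 5/2 ÷ 16 tbsp/cup × 218 g/cup ≈ 68.1 g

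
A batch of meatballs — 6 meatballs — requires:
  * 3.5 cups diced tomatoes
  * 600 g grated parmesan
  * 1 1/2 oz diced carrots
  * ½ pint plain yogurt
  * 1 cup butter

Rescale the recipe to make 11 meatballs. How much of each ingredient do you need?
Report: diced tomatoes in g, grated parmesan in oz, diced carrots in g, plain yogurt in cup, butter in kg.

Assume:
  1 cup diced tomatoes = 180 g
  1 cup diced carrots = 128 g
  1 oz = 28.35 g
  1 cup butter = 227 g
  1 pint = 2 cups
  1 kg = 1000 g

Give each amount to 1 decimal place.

Scaling factor: 11/6.
diced tomatoes: 3.5 cup × 11/6 × 180 g/cup = 1155.0 g
grated parmesan: 600 g × 11/6 ÷ 28.35 g/oz ≈ 38.8 oz
diced carrots: 1.5 oz × 11/6 × 28.35 g/oz ≈ 78.0 g
plain yogurt: 0.5 pint × 11/6 × 2 cup/pint ≈ 1.8 cup
butter: 1 cup × 11/6 × 227 g/cup ÷ 1000 g/kg ≈ 0.4 kg

diced tomatoes: 1155.0 g; grated parmesan: 38.8 oz; diced carrots: 78.0 g; plain yogurt: 1.8 cup; butter: 0.4 kg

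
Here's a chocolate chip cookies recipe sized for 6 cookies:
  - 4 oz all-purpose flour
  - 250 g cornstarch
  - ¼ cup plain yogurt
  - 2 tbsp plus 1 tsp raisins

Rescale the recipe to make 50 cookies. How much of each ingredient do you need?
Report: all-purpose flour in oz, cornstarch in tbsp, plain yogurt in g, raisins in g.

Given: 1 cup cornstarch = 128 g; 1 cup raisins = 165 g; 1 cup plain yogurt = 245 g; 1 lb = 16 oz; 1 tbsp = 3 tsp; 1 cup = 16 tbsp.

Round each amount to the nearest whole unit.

all-purpose flour: 33 oz; cornstarch: 260 tbsp; plain yogurt: 510 g; raisins: 201 g

Scaling factor: 50/6 = 25/3.
all-purpose flour: 4 oz × 25/3 ≈ 33 oz
cornstarch: 250 g × 25/3 ÷ 128 g/cup × 16 tbsp/cup ≈ 260 tbsp
plain yogurt: 0.25 cup × 25/3 × 245 g/cup ≈ 510 g
raisins: (2 tbsp + 1 tsp = 7/3 tbsp) × 25/3 ÷ 16 tbsp/cup × 165 g/cup ≈ 201 g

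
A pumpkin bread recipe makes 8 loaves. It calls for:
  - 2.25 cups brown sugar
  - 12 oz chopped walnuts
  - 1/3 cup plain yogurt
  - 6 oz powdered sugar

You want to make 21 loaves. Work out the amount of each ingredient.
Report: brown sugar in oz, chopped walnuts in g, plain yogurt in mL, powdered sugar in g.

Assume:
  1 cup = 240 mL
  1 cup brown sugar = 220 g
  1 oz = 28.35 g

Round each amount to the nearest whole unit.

Scaling factor: 21/8 = 2.625.
brown sugar: 2.25 cup × 21/8 × 220 g/cup ÷ 28.35 g/oz ≈ 46 oz
chopped walnuts: 12 oz × 21/8 × 28.35 g/oz ≈ 893 g
plain yogurt: 1/3 cup × 21/8 × 240 mL/cup = 210 mL
powdered sugar: 6 oz × 21/8 × 28.35 g/oz ≈ 447 g

brown sugar: 46 oz; chopped walnuts: 893 g; plain yogurt: 210 mL; powdered sugar: 447 g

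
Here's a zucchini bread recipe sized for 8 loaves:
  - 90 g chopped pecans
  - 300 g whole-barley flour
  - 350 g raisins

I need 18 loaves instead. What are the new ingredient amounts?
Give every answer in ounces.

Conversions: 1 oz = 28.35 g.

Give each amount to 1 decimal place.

Scaling factor: 18/8 = 9/4 = 2.25.
chopped pecans: 90 g × 9/4 ÷ 28.35 g/oz ≈ 7.1 oz
whole-barley flour: 300 g × 9/4 ÷ 28.35 g/oz ≈ 23.8 oz
raisins: 350 g × 9/4 ÷ 28.35 g/oz ≈ 27.8 oz

chopped pecans: 7.1 oz; whole-barley flour: 23.8 oz; raisins: 27.8 oz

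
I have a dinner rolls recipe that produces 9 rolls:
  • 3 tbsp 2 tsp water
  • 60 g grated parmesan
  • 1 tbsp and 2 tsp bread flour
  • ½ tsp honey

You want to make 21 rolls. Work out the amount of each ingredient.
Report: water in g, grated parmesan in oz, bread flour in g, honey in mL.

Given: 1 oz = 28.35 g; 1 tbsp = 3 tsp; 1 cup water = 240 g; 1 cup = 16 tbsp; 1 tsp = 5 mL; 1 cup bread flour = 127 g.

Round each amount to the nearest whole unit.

Scaling factor: 21/9 = 7/3.
water: (3 tbsp + 2 tsp = 11/3 tbsp) × 7/3 ÷ 16 tbsp/cup × 240 g/cup ≈ 128 g
grated parmesan: 60 g × 7/3 ÷ 28.35 g/oz ≈ 5 oz
bread flour: (1 tbsp + 2 tsp = 5/3 tbsp) × 7/3 ÷ 16 tbsp/cup × 127 g/cup ≈ 31 g
honey: 0.5 tsp × 7/3 × 5 mL/tsp ≈ 6 mL

water: 128 g; grated parmesan: 5 oz; bread flour: 31 g; honey: 6 mL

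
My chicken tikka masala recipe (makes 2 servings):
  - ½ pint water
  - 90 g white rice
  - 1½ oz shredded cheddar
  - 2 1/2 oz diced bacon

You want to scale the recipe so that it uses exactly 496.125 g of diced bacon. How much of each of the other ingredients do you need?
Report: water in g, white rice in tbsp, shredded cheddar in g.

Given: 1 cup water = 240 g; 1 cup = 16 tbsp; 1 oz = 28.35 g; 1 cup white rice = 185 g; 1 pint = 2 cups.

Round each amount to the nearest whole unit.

The original recipe has 70.875 g of diced bacon, so the scaling factor is 496.125 ÷ 70.875 = 7.
water: 0.5 pint × 7 × 2 cup/pint × 240 g/cup = 1680 g
white rice: 90 g × 7 ÷ 185 g/cup × 16 tbsp/cup ≈ 54 tbsp
shredded cheddar: 1.5 oz × 7 × 28.35 g/oz ≈ 298 g

water: 1680 g; white rice: 54 tbsp; shredded cheddar: 298 g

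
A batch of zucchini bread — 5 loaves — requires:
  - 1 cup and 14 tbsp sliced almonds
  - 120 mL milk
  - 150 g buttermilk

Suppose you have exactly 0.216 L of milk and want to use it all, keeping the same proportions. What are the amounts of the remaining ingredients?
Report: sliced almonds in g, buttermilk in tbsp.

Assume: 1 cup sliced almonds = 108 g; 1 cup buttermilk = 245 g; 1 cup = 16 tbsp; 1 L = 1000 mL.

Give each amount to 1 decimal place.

The original recipe has 0.12 L of milk, so the scaling factor is 0.216 ÷ 0.12 = 9/5 = 1.8.
sliced almonds: (1 cup + 14 tbsp = 1.875 cup) × 9/5 × 108 g/cup = 364.5 g
buttermilk: 150 g × 9/5 ÷ 245 g/cup × 16 tbsp/cup ≈ 17.6 tbsp

sliced almonds: 364.5 g; buttermilk: 17.6 tbsp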